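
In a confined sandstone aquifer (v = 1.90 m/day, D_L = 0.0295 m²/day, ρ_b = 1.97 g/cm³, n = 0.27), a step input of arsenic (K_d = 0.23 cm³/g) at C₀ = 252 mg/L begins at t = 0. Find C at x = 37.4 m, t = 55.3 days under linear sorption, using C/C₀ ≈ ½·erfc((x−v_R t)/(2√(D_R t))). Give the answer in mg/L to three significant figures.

Retardation factor R = 1 + ρ_b·K_d/n = 1 + 1.97 × 0.23/0.27 = 2.678.
Sorption retards both mechanisms: v_R = v/R = 0.7095 m/day, D_R = D/R = 0.01102 m²/day.
v_R·t = 0.7095 × 55.3 = 39.23535 m; 2√(D_R t) = 1.561 m; argument = (37.4 − 39.23535)/1.561 = -1.176.
C = C₀ × ½·erfc(-1.176) = 252 × 0.9519 = 240 mg/L.

240 mg/L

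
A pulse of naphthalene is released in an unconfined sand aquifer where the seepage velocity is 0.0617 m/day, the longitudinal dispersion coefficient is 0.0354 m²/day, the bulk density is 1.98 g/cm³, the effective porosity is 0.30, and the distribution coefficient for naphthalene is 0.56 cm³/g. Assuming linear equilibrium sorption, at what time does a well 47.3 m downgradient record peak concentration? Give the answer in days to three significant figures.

Retardation factor R = 1 + ρ_b·K_d/n = 1 + 1.98 × 0.56/0.30 = 4.696.
Sorption retards both mechanisms: v_R = v/R = 0.01314 m/day, D_R = D/R = 0.007538 m²/day.
Peak time from v_R²t² + 2D_R t − x² = 0: t = (√(D_R² + v_R²x²) − D_R)/v_R².
√(D_R² + v_R²x²) = √(0.007538² + 0.01314² × 47.3²) = 0.6216; v_R² = 0.0001727.
t = (0.6216 − 0.007538)/0.0001727 = 3560 days.

3560 days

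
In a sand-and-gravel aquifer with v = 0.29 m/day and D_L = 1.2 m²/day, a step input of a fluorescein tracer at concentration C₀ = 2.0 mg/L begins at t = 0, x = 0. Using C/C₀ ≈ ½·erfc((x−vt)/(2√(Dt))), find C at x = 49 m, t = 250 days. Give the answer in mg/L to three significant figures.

For a continuous step input, C/C₀ ≈ ½·erfc((x−vt)/(2√(Dt))).
vt = 0.29 × 250 = 72.5 m and 2√(Dt) = 2√(1.2 × 250) = 34.64 m.
Argument (x−vt)/(2√(Dt)) = (49 − 72.5)/34.64 = -0.6784; ½·erfc(-0.6784) = 0.8313.
C = 2.0 × 0.8313 = 1.66 mg/L.

1.66 mg/L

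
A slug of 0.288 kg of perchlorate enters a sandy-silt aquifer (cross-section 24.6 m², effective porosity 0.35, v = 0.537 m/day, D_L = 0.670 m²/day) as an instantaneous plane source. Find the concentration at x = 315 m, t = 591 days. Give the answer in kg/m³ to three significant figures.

0.000473 kg/m³

For an instantaneous plane source, C(x,t) = M/(n_e·A·√(4πDt)) · exp(−(x−vt)²/(4Dt)), with n_e·A the pore (flow) area.
Plume center vt = 0.537 × 591 = 317.367 m, so the well at 315 m is 2.367 m upgradient of the peak.
√(4πDt) = 70.54 m, giving peak height M/(n_e·A·√(4πDt)) = 0.288/(0.35 × 24.6 × 70.54) = 0.0004742 kg/m³.
(x−vt)²/(4Dt) = (-2.367)²/(4 × 0.670 × 591) = 0.003537; exp(−0.003537) = 0.9965.
C = 0.0004742 × 0.9965 = 0.000473 kg/m³.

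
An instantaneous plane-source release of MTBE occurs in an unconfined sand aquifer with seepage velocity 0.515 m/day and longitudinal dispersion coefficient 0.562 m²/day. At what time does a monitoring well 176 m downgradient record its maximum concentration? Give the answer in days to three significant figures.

340 days

For the 1D instantaneous-source solution, setting ∂C/∂t = 0 at fixed x gives v²t² + 2Dt − x² = 0, so t = (√(D² + v²x²) − D)/v².
√(D² + v²x²) = √(0.562² + 0.515² × 176²) = 90.64; v² = 0.265225.
t = (90.64 − 0.562)/0.265225 = 340 days (vs. the pure-advection estimate x/v = 342 d).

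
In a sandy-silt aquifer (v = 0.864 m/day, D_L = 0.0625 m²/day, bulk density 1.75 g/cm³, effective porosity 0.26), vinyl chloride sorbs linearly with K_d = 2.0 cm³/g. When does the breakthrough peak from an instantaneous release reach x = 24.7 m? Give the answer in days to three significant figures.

412 days

Retardation factor R = 1 + ρ_b·K_d/n = 1 + 1.75 × 2.0/0.26 = 14.46.
Sorption retards both mechanisms: v_R = v/R = 0.05975 m/day, D_R = D/R = 0.004322 m²/day.
Peak time from v_R²t² + 2D_R t − x² = 0: t = (√(D_R² + v_R²x²) − D_R)/v_R².
√(D_R² + v_R²x²) = √(0.004322² + 0.05975² × 24.7²) = 1.476; v_R² = 0.003570.
t = (1.476 − 0.004322)/0.003570 = 412 days.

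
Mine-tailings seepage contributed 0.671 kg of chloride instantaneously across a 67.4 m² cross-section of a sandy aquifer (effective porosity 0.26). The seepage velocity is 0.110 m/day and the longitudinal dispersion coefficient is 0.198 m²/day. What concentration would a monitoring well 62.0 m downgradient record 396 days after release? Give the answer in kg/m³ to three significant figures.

0.000413 kg/m³

For an instantaneous plane source, C(x,t) = M/(n_e·A·√(4πDt)) · exp(−(x−vt)²/(4Dt)), with n_e·A the pore (flow) area.
Plume center vt = 0.110 × 396 = 43.56 m, so the well at 62.0 m is 18.44 m downgradient of the peak.
√(4πDt) = 31.39 m, giving peak height M/(n_e·A·√(4πDt)) = 0.671/(0.26 × 67.4 × 31.39) = 0.001220 kg/m³.
(x−vt)²/(4Dt) = (18.44)²/(4 × 0.198 × 396) = 1.084; exp(−1.084) = 0.3382.
C = 0.001220 × 0.3382 = 0.000413 kg/m³.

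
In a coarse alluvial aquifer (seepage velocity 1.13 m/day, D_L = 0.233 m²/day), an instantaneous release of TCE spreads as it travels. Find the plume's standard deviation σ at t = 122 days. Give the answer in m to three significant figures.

7.54 m

Dispersive spreading gives a Gaussian with σ² = 2Dt; advection only shifts the center.
σ = √(2 × 0.233 × 122) = 7.54 m.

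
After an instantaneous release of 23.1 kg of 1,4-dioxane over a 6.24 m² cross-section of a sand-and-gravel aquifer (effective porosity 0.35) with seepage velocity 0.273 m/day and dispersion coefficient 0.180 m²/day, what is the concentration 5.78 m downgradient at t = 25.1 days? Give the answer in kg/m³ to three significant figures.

For an instantaneous plane source, C(x,t) = M/(n_e·A·√(4πDt)) · exp(−(x−vt)²/(4Dt)), with n_e·A the pore (flow) area.
Plume center vt = 0.273 × 25.1 = 6.8523 m, so the well at 5.78 m is 1.0723 m upgradient of the peak.
√(4πDt) = 7.535 m, giving peak height M/(n_e·A·√(4πDt)) = 23.1/(0.35 × 6.24 × 7.535) = 1.404 kg/m³.
(x−vt)²/(4Dt) = (-1.0723)²/(4 × 0.180 × 25.1) = 0.06362; exp(−0.06362) = 0.9384.
C = 1.404 × 0.9384 = 1.32 kg/m³.

1.32 kg/m³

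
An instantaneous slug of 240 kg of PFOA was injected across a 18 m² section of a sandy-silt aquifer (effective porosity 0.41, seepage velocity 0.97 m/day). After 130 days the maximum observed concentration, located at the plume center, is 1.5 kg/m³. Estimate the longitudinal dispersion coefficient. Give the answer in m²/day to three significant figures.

0.288 m²/day

At the plume center C_max = M/(n_e·A·√(4πDt)), so D = M²/(4πt·(n_e·A·C_max)²).
n_e·A·C_max = 0.41 × 18 × 1.5 = 11.07 kg/m.
D = 240²/(4π × 130 × 11.07²) = 0.288 m²/day.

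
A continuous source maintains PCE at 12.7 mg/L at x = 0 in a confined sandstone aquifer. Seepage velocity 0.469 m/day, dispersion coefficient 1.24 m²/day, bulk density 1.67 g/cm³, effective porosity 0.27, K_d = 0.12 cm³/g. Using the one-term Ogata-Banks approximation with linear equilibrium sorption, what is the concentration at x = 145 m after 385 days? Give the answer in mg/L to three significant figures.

0.491 mg/L

Retardation factor R = 1 + ρ_b·K_d/n = 1 + 1.67 × 0.12/0.27 = 1.742.
Sorption retards both mechanisms: v_R = v/R = 0.2692 m/day, D_R = D/R = 0.7118 m²/day.
v_R·t = 0.2692 × 385 = 103.642 m; 2√(D_R t) = 33.11 m; argument = (145 − 103.642)/33.11 = 1.249.
C = C₀ × ½·erfc(1.249) = 12.7 × 0.03867 = 0.491 mg/L.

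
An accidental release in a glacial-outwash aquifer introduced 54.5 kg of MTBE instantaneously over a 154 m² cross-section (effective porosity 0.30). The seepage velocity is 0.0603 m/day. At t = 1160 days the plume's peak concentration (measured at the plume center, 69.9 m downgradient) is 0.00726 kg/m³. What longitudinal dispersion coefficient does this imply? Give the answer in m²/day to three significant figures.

1.81 m²/day

At the plume center C_max = M/(n_e·A·√(4πDt)), so D = M²/(4πt·(n_e·A·C_max)²).
n_e·A·C_max = 0.30 × 154 × 0.00726 = 0.3354 kg/m.
D = 54.5²/(4π × 1160 × 0.3354²) = 1.81 m²/day.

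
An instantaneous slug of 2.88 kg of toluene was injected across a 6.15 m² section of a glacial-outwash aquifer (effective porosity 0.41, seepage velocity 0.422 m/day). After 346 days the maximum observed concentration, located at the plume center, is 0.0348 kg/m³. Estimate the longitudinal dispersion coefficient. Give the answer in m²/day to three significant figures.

0.248 m²/day

At the plume center C_max = M/(n_e·A·√(4πDt)), so D = M²/(4πt·(n_e·A·C_max)²).
n_e·A·C_max = 0.41 × 6.15 × 0.0348 = 0.08775 kg/m.
D = 2.88²/(4π × 346 × 0.08775²) = 0.248 m²/day.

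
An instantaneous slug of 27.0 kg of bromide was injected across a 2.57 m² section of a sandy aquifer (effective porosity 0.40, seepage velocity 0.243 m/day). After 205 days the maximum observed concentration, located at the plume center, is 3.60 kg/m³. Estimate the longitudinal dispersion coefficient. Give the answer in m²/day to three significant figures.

0.0207 m²/day

At the plume center C_max = M/(n_e·A·√(4πDt)), so D = M²/(4πt·(n_e·A·C_max)²).
n_e·A·C_max = 0.40 × 2.57 × 3.60 = 3.701 kg/m.
D = 27.0²/(4π × 205 × 3.701²) = 0.0207 m²/day.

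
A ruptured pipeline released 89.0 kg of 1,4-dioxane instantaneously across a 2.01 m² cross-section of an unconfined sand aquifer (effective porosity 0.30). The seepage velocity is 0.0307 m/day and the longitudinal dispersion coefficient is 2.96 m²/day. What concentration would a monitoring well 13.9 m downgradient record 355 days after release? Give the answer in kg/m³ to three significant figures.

For an instantaneous plane source, C(x,t) = M/(n_e·A·√(4πDt)) · exp(−(x−vt)²/(4Dt)), with n_e·A the pore (flow) area.
Plume center vt = 0.0307 × 355 = 10.8985 m, so the well at 13.9 m is 3.0015 m downgradient of the peak.
√(4πDt) = 114.9 m, giving peak height M/(n_e·A·√(4πDt)) = 89.0/(0.30 × 2.01 × 114.9) = 1.285 kg/m³.
(x−vt)²/(4Dt) = (3.0015)²/(4 × 2.96 × 355) = 0.002143; exp(−0.002143) = 0.9979.
C = 1.285 × 0.9979 = 1.28 kg/m³.

1.28 kg/m³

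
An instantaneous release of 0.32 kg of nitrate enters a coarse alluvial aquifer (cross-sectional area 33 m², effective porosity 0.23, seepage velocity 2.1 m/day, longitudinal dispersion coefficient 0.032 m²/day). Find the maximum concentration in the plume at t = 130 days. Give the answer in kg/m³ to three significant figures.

0.00583 kg/m³

The peak of an instantaneous 1D plume sits at x = vt; there the Gaussian factor is 1 and C_max = M/(n_e·A·√(4πDt)), where n_e·A is the pore area the mass is dissolved in.
√(4πDt) = √(4π × 0.032 × 130) = 7.230 m, so C_max = 0.32/(0.23 × 33 × 7.230) = 0.00583 kg/m³.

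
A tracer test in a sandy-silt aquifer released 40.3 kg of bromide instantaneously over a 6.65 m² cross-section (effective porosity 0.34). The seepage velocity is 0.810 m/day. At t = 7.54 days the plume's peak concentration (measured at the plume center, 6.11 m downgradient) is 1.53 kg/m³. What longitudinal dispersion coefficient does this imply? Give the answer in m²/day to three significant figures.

At the plume center C_max = M/(n_e·A·√(4πDt)), so D = M²/(4πt·(n_e·A·C_max)²).
n_e·A·C_max = 0.34 × 6.65 × 1.53 = 3.459 kg/m.
D = 40.3²/(4π × 7.54 × 3.459²) = 1.43 m²/day.

1.43 m²/day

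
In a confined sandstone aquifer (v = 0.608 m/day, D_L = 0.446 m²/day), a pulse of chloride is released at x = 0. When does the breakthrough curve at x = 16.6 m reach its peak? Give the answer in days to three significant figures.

For the 1D instantaneous-source solution, setting ∂C/∂t = 0 at fixed x gives v²t² + 2Dt − x² = 0, so t = (√(D² + v²x²) − D)/v².
√(D² + v²x²) = √(0.446² + 0.608² × 16.6²) = 10.10; v² = 0.369664.
t = (10.10 − 0.446)/0.369664 = 26.1 days (vs. the pure-advection estimate x/v = 27.3 d).

26.1 days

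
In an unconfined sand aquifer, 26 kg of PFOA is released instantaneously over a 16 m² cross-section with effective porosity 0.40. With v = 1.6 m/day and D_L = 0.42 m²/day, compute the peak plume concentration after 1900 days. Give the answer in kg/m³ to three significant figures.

0.0406 kg/m³

The peak of an instantaneous 1D plume sits at x = vt; there the Gaussian factor is 1 and C_max = M/(n_e·A·√(4πDt)), where n_e·A is the pore area the mass is dissolved in.
√(4πDt) = √(4π × 0.42 × 1900) = 100.1 m, so C_max = 26/(0.40 × 16 × 100.1) = 0.0406 kg/m³.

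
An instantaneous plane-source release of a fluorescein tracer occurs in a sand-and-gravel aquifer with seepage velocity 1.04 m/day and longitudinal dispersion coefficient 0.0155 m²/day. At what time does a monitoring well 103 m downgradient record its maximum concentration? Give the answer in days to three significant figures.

For the 1D instantaneous-source solution, setting ∂C/∂t = 0 at fixed x gives v²t² + 2Dt − x² = 0, so t = (√(D² + v²x²) − D)/v².
√(D² + v²x²) = √(0.0155² + 1.04² × 103²) = 107.1; v² = 1.0816.
t = (107.1 − 0.0155)/1.0816 = 99.0 days (vs. the pure-advection estimate x/v = 99.0 d).

99.0 days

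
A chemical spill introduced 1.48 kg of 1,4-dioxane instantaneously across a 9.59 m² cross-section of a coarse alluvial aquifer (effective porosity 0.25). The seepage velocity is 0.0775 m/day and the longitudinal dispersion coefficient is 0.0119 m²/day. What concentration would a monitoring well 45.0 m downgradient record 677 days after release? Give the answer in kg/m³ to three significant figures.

0.0109 kg/m³

For an instantaneous plane source, C(x,t) = M/(n_e·A·√(4πDt)) · exp(−(x−vt)²/(4Dt)), with n_e·A the pore (flow) area.
Plume center vt = 0.0775 × 677 = 52.4675 m, so the well at 45.0 m is 7.4675 m upgradient of the peak.
√(4πDt) = 10.06 m, giving peak height M/(n_e·A·√(4πDt)) = 1.48/(0.25 × 9.59 × 10.06) = 0.06136 kg/m³.
(x−vt)²/(4Dt) = (-7.4675)²/(4 × 0.0119 × 677) = 1.730; exp(−1.730) = 0.1773.
C = 0.06136 × 0.1773 = 0.0109 kg/m³.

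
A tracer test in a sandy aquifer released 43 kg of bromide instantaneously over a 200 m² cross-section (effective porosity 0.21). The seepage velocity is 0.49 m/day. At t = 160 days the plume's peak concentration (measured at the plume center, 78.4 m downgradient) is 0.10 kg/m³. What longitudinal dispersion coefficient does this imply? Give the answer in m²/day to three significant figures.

At the plume center C_max = M/(n_e·A·√(4πDt)), so D = M²/(4πt·(n_e·A·C_max)²).
n_e·A·C_max = 0.21 × 200 × 0.10 = 4.200 kg/m.
D = 43²/(4π × 160 × 4.200²) = 0.0521 m²/day.

0.0521 m²/day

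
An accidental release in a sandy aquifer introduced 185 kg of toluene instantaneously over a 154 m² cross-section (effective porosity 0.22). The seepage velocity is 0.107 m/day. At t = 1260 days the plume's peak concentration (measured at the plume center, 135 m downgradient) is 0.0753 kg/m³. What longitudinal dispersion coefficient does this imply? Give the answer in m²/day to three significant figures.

0.332 m²/day

At the plume center C_max = M/(n_e·A·√(4πDt)), so D = M²/(4πt·(n_e·A·C_max)²).
n_e·A·C_max = 0.22 × 154 × 0.0753 = 2.551 kg/m.
D = 185²/(4π × 1260 × 2.551²) = 0.332 m²/day.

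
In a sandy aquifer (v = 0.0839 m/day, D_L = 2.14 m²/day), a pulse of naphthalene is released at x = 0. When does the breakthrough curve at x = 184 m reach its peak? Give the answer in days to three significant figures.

For the 1D instantaneous-source solution, setting ∂C/∂t = 0 at fixed x gives v²t² + 2Dt − x² = 0, so t = (√(D² + v²x²) − D)/v².
√(D² + v²x²) = √(2.14² + 0.0839² × 184²) = 15.59; v² = 0.00703921.
t = (15.59 − 2.14)/0.00703921 = 1910 days (vs. the pure-advection estimate x/v = 2190 d).

1910 days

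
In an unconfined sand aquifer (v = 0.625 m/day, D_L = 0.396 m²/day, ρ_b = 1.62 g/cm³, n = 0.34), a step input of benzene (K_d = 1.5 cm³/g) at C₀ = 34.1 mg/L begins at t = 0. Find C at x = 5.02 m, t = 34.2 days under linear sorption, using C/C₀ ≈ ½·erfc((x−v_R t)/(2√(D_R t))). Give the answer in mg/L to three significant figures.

Retardation factor R = 1 + ρ_b·K_d/n = 1 + 1.62 × 1.5/0.34 = 8.147.
Sorption retards both mechanisms: v_R = v/R = 0.07672 m/day, D_R = D/R = 0.04861 m²/day.
v_R·t = 0.07672 × 34.2 = 2.623824 m; 2√(D_R t) = 2.579 m; argument = (5.02 − 2.623824)/2.579 = 0.9291.
C = C₀ × ½·erfc(0.9291) = 34.1 × 0.09443 = 3.22 mg/L.

3.22 mg/L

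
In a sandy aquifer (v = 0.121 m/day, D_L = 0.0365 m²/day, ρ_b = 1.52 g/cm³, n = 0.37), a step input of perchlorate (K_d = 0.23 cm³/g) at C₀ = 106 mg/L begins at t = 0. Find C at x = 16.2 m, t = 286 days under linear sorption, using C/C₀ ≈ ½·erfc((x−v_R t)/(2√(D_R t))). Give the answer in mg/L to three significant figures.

72.8 mg/L

Retardation factor R = 1 + ρ_b·K_d/n = 1 + 1.52 × 0.23/0.37 = 1.945.
Sorption retards both mechanisms: v_R = v/R = 0.06221 m/day, D_R = D/R = 0.01877 m²/day.
v_R·t = 0.06221 × 286 = 17.79206 m; 2√(D_R t) = 4.634 m; argument = (16.2 − 17.79206)/4.634 = -0.3436.
C = C₀ × ½·erfc(-0.3436) = 106 × 0.6865 = 72.8 mg/L.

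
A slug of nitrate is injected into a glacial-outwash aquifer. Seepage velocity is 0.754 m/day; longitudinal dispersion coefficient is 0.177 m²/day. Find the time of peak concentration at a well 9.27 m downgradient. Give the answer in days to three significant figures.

12.0 days

For the 1D instantaneous-source solution, setting ∂C/∂t = 0 at fixed x gives v²t² + 2Dt − x² = 0, so t = (√(D² + v²x²) − D)/v².
√(D² + v²x²) = √(0.177² + 0.754² × 9.27²) = 6.992; v² = 0.568516.
t = (6.992 − 0.177)/0.568516 = 12.0 days (vs. the pure-advection estimate x/v = 12.3 d).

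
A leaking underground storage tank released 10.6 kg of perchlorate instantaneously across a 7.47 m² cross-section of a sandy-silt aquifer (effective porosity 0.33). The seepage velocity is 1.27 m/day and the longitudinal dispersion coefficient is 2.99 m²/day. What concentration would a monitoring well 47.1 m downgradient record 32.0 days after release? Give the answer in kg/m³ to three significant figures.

For an instantaneous plane source, C(x,t) = M/(n_e·A·√(4πDt)) · exp(−(x−vt)²/(4Dt)), with n_e·A the pore (flow) area.
Plume center vt = 1.27 × 32.0 = 40.64 m, so the well at 47.1 m is 6.46 m downgradient of the peak.
√(4πDt) = 34.67 m, giving peak height M/(n_e·A·√(4πDt)) = 10.6/(0.33 × 7.47 × 34.67) = 0.1240 kg/m³.
(x−vt)²/(4Dt) = (6.46)²/(4 × 2.99 × 32.0) = 0.1090; exp(−0.1090) = 0.8967.
C = 0.1240 × 0.8967 = 0.111 kg/m³.

0.111 kg/m³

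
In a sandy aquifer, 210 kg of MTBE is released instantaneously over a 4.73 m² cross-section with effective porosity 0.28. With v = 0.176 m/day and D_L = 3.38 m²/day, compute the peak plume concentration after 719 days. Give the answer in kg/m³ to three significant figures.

0.907 kg/m³

The peak of an instantaneous 1D plume sits at x = vt; there the Gaussian factor is 1 and C_max = M/(n_e·A·√(4πDt)), where n_e·A is the pore area the mass is dissolved in.
√(4πDt) = √(4π × 3.38 × 719) = 174.8 m, so C_max = 210/(0.28 × 4.73 × 174.8) = 0.907 kg/m³.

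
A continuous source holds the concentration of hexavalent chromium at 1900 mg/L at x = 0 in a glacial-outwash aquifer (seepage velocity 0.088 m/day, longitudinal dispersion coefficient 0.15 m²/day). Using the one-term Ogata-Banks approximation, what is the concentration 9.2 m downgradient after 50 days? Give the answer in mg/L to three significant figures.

For a continuous step input, C/C₀ ≈ ½·erfc((x−vt)/(2√(Dt))).
vt = 0.088 × 50 = 4.4 m and 2√(Dt) = 2√(0.15 × 50) = 5.477 m.
Argument (x−vt)/(2√(Dt)) = (9.2 − 4.4)/5.477 = 0.8764; ½·erfc(0.8764) = 0.1076.
C = 1900 × 0.1076 = 204 mg/L.

204 mg/L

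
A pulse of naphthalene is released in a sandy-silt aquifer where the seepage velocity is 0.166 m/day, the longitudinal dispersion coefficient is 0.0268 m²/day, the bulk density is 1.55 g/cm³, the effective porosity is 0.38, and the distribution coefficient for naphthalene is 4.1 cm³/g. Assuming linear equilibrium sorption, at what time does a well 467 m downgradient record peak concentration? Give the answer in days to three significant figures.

49800 days

Retardation factor R = 1 + ρ_b·K_d/n = 1 + 1.55 × 4.1/0.38 = 17.72.
Sorption retards both mechanisms: v_R = v/R = 0.009368 m/day, D_R = D/R = 0.001512 m²/day.
Peak time from v_R²t² + 2D_R t − x² = 0: t = (√(D_R² + v_R²x²) − D_R)/v_R².
√(D_R² + v_R²x²) = √(0.001512² + 0.009368² × 467²) = 4.375; v_R² = 8.776e-05.
t = (4.375 − 0.001512)/8.776e-05 = 49800 days.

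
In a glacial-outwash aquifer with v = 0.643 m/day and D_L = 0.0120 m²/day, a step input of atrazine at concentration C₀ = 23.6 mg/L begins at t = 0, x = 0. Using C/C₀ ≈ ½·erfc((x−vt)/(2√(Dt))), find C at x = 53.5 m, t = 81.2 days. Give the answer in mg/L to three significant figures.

For a continuous step input, C/C₀ ≈ ½·erfc((x−vt)/(2√(Dt))).
vt = 0.643 × 81.2 = 52.2116 m and 2√(Dt) = 2√(0.0120 × 81.2) = 1.974 m.
Argument (x−vt)/(2√(Dt)) = (53.5 − 52.2116)/1.974 = 0.6527; ½·erfc(0.6527) = 0.1780.
C = 23.6 × 0.1780 = 4.20 mg/L.

4.20 mg/L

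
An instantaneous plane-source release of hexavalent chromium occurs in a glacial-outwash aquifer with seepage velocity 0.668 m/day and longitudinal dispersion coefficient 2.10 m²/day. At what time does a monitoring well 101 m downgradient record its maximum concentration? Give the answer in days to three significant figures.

For the 1D instantaneous-source solution, setting ∂C/∂t = 0 at fixed x gives v²t² + 2Dt − x² = 0, so t = (√(D² + v²x²) − D)/v².
√(D² + v²x²) = √(2.10² + 0.668² × 101²) = 67.50; v² = 0.446224.
t = (67.50 − 2.10)/0.446224 = 147 days (vs. the pure-advection estimate x/v = 151 d).

147 days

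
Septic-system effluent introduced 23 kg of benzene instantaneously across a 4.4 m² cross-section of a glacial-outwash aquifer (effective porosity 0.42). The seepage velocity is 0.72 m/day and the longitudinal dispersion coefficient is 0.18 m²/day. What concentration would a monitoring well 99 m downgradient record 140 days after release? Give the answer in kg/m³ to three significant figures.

0.677 kg/m³

For an instantaneous plane source, C(x,t) = M/(n_e·A·√(4πDt)) · exp(−(x−vt)²/(4Dt)), with n_e·A the pore (flow) area.
Plume center vt = 0.72 × 140 = 100.8 m, so the well at 99 m is 1.8 m upgradient of the peak.
√(4πDt) = 17.80 m, giving peak height M/(n_e·A·√(4πDt)) = 23/(0.42 × 4.4 × 17.80) = 0.6992 kg/m³.
(x−vt)²/(4Dt) = (-1.8)²/(4 × 0.18 × 140) = 0.03214; exp(−0.03214) = 0.9684.
C = 0.6992 × 0.9684 = 0.677 kg/m³.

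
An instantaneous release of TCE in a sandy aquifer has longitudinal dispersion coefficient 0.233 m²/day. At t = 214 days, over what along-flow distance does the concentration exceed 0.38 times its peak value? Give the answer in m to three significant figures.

27.8 m

The plume is Gaussian with σ = √(2Dt) = √(2 × 0.233 × 214) = 9.986 m.
C/C_peak = exp(−Δx²/(2σ²)) = 0.38 ⇒ Δx = σ·√(−2 ln 0.38) = 9.986 × 1.391 = 13.89 m.
Width = 2Δx = 27.8 m.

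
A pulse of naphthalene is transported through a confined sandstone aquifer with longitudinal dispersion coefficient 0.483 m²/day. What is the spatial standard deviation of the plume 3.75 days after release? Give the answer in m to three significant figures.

Dispersive spreading gives a Gaussian with σ² = 2Dt; advection only shifts the center.
σ = √(2 × 0.483 × 3.75) = 1.90 m.

1.90 m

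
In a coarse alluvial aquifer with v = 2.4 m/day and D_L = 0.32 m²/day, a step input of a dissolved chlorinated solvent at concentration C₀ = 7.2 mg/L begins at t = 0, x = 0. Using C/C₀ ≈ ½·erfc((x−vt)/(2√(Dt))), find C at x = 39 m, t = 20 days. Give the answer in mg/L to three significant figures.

For a continuous step input, C/C₀ ≈ ½·erfc((x−vt)/(2√(Dt))).
vt = 2.4 × 20 = 48 m and 2√(Dt) = 2√(0.32 × 20) = 5.060 m.
Argument (x−vt)/(2√(Dt)) = (39 − 48)/5.060 = -1.779; ½·erfc(-1.779) = 0.9941.
C = 7.2 × 0.9941 = 7.16 mg/L.

7.16 mg/L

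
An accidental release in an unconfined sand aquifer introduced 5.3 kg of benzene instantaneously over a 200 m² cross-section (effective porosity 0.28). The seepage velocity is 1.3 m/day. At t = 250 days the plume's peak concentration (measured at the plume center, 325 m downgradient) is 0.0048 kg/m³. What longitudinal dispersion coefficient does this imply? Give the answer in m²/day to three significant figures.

0.124 m²/day

At the plume center C_max = M/(n_e·A·√(4πDt)), so D = M²/(4πt·(n_e·A·C_max)²).
n_e·A·C_max = 0.28 × 200 × 0.0048 = 0.2688 kg/m.
D = 5.3²/(4π × 250 × 0.2688²) = 0.124 m²/day.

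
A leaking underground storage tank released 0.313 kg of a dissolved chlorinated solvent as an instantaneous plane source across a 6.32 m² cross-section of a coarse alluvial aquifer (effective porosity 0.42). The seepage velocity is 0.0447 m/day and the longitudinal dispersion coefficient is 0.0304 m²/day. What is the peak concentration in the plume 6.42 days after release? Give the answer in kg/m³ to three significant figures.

The peak of an instantaneous 1D plume sits at x = vt; there the Gaussian factor is 1 and C_max = M/(n_e·A·√(4πDt)), where n_e·A is the pore area the mass is dissolved in.
√(4πDt) = √(4π × 0.0304 × 6.42) = 1.566 m, so C_max = 0.313/(0.42 × 6.32 × 1.566) = 0.0753 kg/m³.

0.0753 kg/m³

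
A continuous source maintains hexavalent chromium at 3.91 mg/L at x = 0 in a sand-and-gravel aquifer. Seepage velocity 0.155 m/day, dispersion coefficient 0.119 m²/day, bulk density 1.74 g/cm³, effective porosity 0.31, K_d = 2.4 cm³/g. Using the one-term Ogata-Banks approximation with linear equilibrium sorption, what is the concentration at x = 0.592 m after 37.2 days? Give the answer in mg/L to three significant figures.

Retardation factor R = 1 + ρ_b·K_d/n = 1 + 1.74 × 2.4/0.31 = 14.47.
Sorption retards both mechanisms: v_R = v/R = 0.01071 m/day, D_R = D/R = 0.008224 m²/day.
v_R·t = 0.01071 × 37.2 = 0.398412 m; 2√(D_R t) = 1.106 m; argument = (0.592 − 0.398412)/1.106 = 0.1750.
C = C₀ × ½·erfc(0.1750) = 3.91 × 0.4023 = 1.57 mg/L.

1.57 mg/L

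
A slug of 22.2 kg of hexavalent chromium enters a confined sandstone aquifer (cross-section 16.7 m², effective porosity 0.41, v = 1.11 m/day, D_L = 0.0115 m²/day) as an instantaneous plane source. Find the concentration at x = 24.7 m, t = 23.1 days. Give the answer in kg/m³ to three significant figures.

0.771 kg/m³

For an instantaneous plane source, C(x,t) = M/(n_e·A·√(4πDt)) · exp(−(x−vt)²/(4Dt)), with n_e·A the pore (flow) area.
Plume center vt = 1.11 × 23.1 = 25.641 m, so the well at 24.7 m is 0.941 m upgradient of the peak.
√(4πDt) = 1.827 m, giving peak height M/(n_e·A·√(4πDt)) = 22.2/(0.41 × 16.7 × 1.827) = 1.775 kg/m³.
(x−vt)²/(4Dt) = (-0.941)²/(4 × 0.0115 × 23.1) = 0.8333; exp(−0.8333) = 0.4346.
C = 1.775 × 0.4346 = 0.771 kg/m³.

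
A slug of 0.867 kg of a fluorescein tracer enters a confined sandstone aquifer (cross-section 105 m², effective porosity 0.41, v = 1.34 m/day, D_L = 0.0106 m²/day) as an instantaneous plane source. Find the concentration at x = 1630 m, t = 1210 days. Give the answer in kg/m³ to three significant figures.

0.000375 kg/m³

For an instantaneous plane source, C(x,t) = M/(n_e·A·√(4πDt)) · exp(−(x−vt)²/(4Dt)), with n_e·A the pore (flow) area.
Plume center vt = 1.34 × 1210 = 1621.4 m, so the well at 1630 m is 8.6 m downgradient of the peak.
√(4πDt) = 12.70 m, giving peak height M/(n_e·A·√(4πDt)) = 0.867/(0.41 × 105 × 12.70) = 0.001586 kg/m³.
(x−vt)²/(4Dt) = (8.6)²/(4 × 0.0106 × 1210) = 1.442; exp(−1.442) = 0.2365.
C = 0.001586 × 0.2365 = 0.000375 kg/m³.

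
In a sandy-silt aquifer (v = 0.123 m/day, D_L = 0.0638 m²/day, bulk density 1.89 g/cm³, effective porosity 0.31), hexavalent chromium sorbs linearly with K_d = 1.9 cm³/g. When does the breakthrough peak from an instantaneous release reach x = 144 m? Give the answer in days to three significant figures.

14700 days

Retardation factor R = 1 + ρ_b·K_d/n = 1 + 1.89 × 1.9/0.31 = 12.58.
Sorption retards both mechanisms: v_R = v/R = 0.009777 m/day, D_R = D/R = 0.005072 m²/day.
Peak time from v_R²t² + 2D_R t − x² = 0: t = (√(D_R² + v_R²x²) − D_R)/v_R².
√(D_R² + v_R²x²) = √(0.005072² + 0.009777² × 144²) = 1.408; v_R² = 9.559e-05.
t = (1.408 − 0.005072)/9.559e-05 = 14700 days.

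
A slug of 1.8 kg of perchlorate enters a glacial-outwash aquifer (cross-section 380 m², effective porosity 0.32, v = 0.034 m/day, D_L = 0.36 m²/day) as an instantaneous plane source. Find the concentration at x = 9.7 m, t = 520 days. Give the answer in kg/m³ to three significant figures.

0.000280 kg/m³

For an instantaneous plane source, C(x,t) = M/(n_e·A·√(4πDt)) · exp(−(x−vt)²/(4Dt)), with n_e·A the pore (flow) area.
Plume center vt = 0.034 × 520 = 17.68 m, so the well at 9.7 m is 7.98 m upgradient of the peak.
√(4πDt) = 48.50 m, giving peak height M/(n_e·A·√(4πDt)) = 1.8/(0.32 × 380 × 48.50) = 0.0003052 kg/m³.
(x−vt)²/(4Dt) = (-7.98)²/(4 × 0.36 × 520) = 0.08504; exp(−0.08504) = 0.9185.
C = 0.0003052 × 0.9185 = 0.000280 kg/m³.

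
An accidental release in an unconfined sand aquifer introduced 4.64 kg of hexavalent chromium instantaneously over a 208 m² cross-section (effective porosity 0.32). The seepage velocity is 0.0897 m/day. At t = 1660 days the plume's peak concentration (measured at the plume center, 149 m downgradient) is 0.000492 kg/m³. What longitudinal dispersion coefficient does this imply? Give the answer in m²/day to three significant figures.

At the plume center C_max = M/(n_e·A·√(4πDt)), so D = M²/(4πt·(n_e·A·C_max)²).
n_e·A·C_max = 0.32 × 208 × 0.000492 = 0.03275 kg/m.
D = 4.64²/(4π × 1660 × 0.03275²) = 0.962 m²/day.

0.962 m²/day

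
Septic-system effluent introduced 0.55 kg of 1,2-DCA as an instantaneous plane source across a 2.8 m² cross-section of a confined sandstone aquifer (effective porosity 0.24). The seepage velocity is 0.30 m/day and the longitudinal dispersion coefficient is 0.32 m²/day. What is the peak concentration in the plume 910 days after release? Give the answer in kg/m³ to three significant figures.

0.0135 kg/m³

The peak of an instantaneous 1D plume sits at x = vt; there the Gaussian factor is 1 and C_max = M/(n_e·A·√(4πDt)), where n_e·A is the pore area the mass is dissolved in.
√(4πDt) = √(4π × 0.32 × 910) = 60.49 m, so C_max = 0.55/(0.24 × 2.8 × 60.49) = 0.0135 kg/m³.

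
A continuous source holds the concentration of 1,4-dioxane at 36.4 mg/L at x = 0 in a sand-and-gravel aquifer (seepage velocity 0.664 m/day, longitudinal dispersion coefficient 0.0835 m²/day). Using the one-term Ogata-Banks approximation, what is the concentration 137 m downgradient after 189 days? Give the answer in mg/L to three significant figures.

0.739 mg/L

For a continuous step input, C/C₀ ≈ ½·erfc((x−vt)/(2√(Dt))).
vt = 0.664 × 189 = 125.496 m and 2√(Dt) = 2√(0.0835 × 189) = 7.945 m.
Argument (x−vt)/(2√(Dt)) = (137 − 125.496)/7.945 = 1.448; ½·erfc(1.448) = 0.02029.
C = 36.4 × 0.02029 = 0.739 mg/L.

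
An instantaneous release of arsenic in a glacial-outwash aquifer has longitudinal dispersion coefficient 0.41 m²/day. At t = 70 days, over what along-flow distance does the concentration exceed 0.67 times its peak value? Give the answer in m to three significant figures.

The plume is Gaussian with σ = √(2Dt) = √(2 × 0.41 × 70) = 7.576 m.
C/C_peak = exp(−Δx²/(2σ²)) = 0.67 ⇒ Δx = σ·√(−2 ln 0.67) = 7.576 × 0.8950 = 6.781 m.
Width = 2Δx = 13.6 m.

13.6 m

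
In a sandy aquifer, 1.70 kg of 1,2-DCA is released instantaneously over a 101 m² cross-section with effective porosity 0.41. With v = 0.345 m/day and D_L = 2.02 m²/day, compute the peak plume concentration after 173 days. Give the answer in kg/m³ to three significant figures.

0.000619 kg/m³

The peak of an instantaneous 1D plume sits at x = vt; there the Gaussian factor is 1 and C_max = M/(n_e·A·√(4πDt)), where n_e·A is the pore area the mass is dissolved in.
√(4πDt) = √(4π × 2.02 × 173) = 66.27 m, so C_max = 1.70/(0.41 × 101 × 66.27) = 0.000619 kg/m³.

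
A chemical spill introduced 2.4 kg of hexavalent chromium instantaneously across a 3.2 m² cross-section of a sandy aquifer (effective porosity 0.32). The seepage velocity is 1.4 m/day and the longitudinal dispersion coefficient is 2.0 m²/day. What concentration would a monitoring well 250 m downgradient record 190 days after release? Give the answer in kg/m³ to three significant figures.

0.0287 kg/m³

For an instantaneous plane source, C(x,t) = M/(n_e·A·√(4πDt)) · exp(−(x−vt)²/(4Dt)), with n_e·A the pore (flow) area.
Plume center vt = 1.4 × 190 = 266 m, so the well at 250 m is 16 m upgradient of the peak.
√(4πDt) = 69.10 m, giving peak height M/(n_e·A·√(4πDt)) = 2.4/(0.32 × 3.2 × 69.10) = 0.03392 kg/m³.
(x−vt)²/(4Dt) = (-16)²/(4 × 2.0 × 190) = 0.1684; exp(−0.1684) = 0.8450.
C = 0.03392 × 0.8450 = 0.0287 kg/m³.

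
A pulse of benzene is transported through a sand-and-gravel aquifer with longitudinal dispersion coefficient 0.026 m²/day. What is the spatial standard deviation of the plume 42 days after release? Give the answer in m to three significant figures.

1.48 m

Dispersive spreading gives a Gaussian with σ² = 2Dt; advection only shifts the center.
σ = √(2 × 0.026 × 42) = 1.48 m.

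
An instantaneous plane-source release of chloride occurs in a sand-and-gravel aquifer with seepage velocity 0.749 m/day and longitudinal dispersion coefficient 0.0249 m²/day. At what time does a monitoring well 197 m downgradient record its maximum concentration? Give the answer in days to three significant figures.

For the 1D instantaneous-source solution, setting ∂C/∂t = 0 at fixed x gives v²t² + 2Dt − x² = 0, so t = (√(D² + v²x²) − D)/v².
√(D² + v²x²) = √(0.0249² + 0.749² × 197²) = 147.6; v² = 0.561001.
t = (147.6 − 0.0249)/0.561001 = 263 days (vs. the pure-advection estimate x/v = 263 d).

263 days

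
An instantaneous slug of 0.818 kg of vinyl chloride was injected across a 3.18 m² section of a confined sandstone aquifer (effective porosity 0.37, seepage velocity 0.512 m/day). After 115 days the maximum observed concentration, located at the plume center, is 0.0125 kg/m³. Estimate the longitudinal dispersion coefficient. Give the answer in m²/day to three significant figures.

At the plume center C_max = M/(n_e·A·√(4πDt)), so D = M²/(4πt·(n_e·A·C_max)²).
n_e·A·C_max = 0.37 × 3.18 × 0.0125 = 0.01471 kg/m.
D = 0.818²/(4π × 115 × 0.01471²) = 2.14 m²/day.

2.14 m²/day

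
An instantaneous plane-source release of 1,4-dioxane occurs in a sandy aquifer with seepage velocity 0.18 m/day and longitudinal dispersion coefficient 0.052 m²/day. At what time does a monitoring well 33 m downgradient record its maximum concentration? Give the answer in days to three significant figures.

182 days

For the 1D instantaneous-source solution, setting ∂C/∂t = 0 at fixed x gives v²t² + 2Dt − x² = 0, so t = (√(D² + v²x²) − D)/v².
√(D² + v²x²) = √(0.052² + 0.18² × 33²) = 5.940; v² = 0.0324.
t = (5.940 − 0.052)/0.0324 = 182 days (vs. the pure-advection estimate x/v = 183 d).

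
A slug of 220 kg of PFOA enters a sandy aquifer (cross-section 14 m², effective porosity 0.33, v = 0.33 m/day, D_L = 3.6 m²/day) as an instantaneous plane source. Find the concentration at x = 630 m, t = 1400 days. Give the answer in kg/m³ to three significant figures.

0.0467 kg/m³

For an instantaneous plane source, C(x,t) = M/(n_e·A·√(4πDt)) · exp(−(x−vt)²/(4Dt)), with n_e·A the pore (flow) area.
Plume center vt = 0.33 × 1400 = 462 m, so the well at 630 m is 168 m downgradient of the peak.
√(4πDt) = 251.7 m, giving peak height M/(n_e·A·√(4πDt)) = 220/(0.33 × 14 × 251.7) = 0.1892 kg/m³.
(x−vt)²/(4Dt) = (168)²/(4 × 3.6 × 1400) = 1.400; exp(−1.400) = 0.2466.
C = 0.1892 × 0.2466 = 0.0467 kg/m³.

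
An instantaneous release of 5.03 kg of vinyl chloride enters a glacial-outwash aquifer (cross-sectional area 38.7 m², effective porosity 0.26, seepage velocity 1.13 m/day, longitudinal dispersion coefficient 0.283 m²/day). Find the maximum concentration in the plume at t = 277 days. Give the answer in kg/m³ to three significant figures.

0.0159 kg/m³

The peak of an instantaneous 1D plume sits at x = vt; there the Gaussian factor is 1 and C_max = M/(n_e·A·√(4πDt)), where n_e·A is the pore area the mass is dissolved in.
√(4πDt) = √(4π × 0.283 × 277) = 31.39 m, so C_max = 5.03/(0.26 × 38.7 × 31.39) = 0.0159 kg/m³.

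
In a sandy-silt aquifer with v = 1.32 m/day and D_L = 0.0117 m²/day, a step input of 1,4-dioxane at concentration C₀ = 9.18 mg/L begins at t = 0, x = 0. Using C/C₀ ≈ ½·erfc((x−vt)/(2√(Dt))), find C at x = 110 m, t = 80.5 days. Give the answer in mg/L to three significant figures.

0.0295 mg/L

For a continuous step input, C/C₀ ≈ ½·erfc((x−vt)/(2√(Dt))).
vt = 1.32 × 80.5 = 106.26 m and 2√(Dt) = 2√(0.0117 × 80.5) = 1.941 m.
Argument (x−vt)/(2√(Dt)) = (110 − 106.26)/1.941 = 1.927; ½·erfc(1.927) = 0.003213.
C = 9.18 × 0.003213 = 0.0295 mg/L.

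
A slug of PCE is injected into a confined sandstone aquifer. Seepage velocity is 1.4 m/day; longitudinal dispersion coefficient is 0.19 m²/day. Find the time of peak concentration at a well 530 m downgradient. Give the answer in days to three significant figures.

378 days

For the 1D instantaneous-source solution, setting ∂C/∂t = 0 at fixed x gives v²t² + 2Dt − x² = 0, so t = (√(D² + v²x²) − D)/v².
√(D² + v²x²) = √(0.19² + 1.4² × 530²) = 742.0; v² = 1.96.
t = (742.0 − 0.19)/1.96 = 378 days (vs. the pure-advection estimate x/v = 379 d).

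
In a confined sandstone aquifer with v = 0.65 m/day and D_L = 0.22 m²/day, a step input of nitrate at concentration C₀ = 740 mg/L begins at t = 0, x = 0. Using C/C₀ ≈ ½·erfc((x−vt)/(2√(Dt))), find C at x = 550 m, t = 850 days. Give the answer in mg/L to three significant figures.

For a continuous step input, C/C₀ ≈ ½·erfc((x−vt)/(2√(Dt))).
vt = 0.65 × 850 = 552.5 m and 2√(Dt) = 2√(0.22 × 850) = 27.35 m.
Argument (x−vt)/(2√(Dt)) = (550 − 552.5)/27.35 = -0.09141; ½·erfc(-0.09141) = 0.5514.
C = 740 × 0.5514 = 408 mg/L.

408 mg/L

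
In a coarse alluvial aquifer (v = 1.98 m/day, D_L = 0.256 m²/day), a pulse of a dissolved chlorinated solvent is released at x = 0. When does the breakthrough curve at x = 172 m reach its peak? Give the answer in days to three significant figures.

86.8 days

For the 1D instantaneous-source solution, setting ∂C/∂t = 0 at fixed x gives v²t² + 2Dt − x² = 0, so t = (√(D² + v²x²) − D)/v².
√(D² + v²x²) = √(0.256² + 1.98² × 172²) = 340.6; v² = 3.9204.
t = (340.6 − 0.256)/3.9204 = 86.8 days (vs. the pure-advection estimate x/v = 86.9 d).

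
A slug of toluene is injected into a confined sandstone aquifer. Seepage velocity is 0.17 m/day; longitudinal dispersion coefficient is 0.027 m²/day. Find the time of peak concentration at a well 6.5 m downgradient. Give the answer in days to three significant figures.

37.3 days

For the 1D instantaneous-source solution, setting ∂C/∂t = 0 at fixed x gives v²t² + 2Dt − x² = 0, so t = (√(D² + v²x²) − D)/v².
√(D² + v²x²) = √(0.027² + 0.17² × 6.5²) = 1.105; v² = 0.0289.
t = (1.105 − 0.027)/0.0289 = 37.3 days (vs. the pure-advection estimate x/v = 38.2 d).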